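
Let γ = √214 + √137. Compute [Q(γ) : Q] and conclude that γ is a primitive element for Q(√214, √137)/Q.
[Q(γ) : Q] = 4 (equivalently, Q(γ) = Q(√214, √137))

Obviously Q(γ) ⊆ Q(√214, √137), and [Q(√214, √137):Q] = 4 (since 214, 137 are distinct squarefree integers > 1 with 29318 not a perfect square). To show equality we compute the minimal polynomial of γ. From γ = √214 + √137: γ^2 = 214 + 2√(29318) + 137 = 351 + 2√(29318), so γ^2 - 351 = 2√(29318); squaring, (γ^2 - 351)^2 = 4·29318, i.e. γ^4 - 702γ^2 + 123201 - 117272 = 0, i.e. γ^4 - 702γ^2 + 5929 = 0. So γ is a root of x^4 - 702x^2 + 5929. This polynomial is irreducible over Q: it has no rational root (each ±√214 ± √137 is irrational), and any factorization into two quadratics over Q would force √(29318) ∈ Q (pairing opposite roots) or √214, √137 ∈ Q (other pairings), all impossible. Hence [Q(γ):Q] = 4 = [Q(√214, √137):Q], so Q(γ) = Q(√214, √137).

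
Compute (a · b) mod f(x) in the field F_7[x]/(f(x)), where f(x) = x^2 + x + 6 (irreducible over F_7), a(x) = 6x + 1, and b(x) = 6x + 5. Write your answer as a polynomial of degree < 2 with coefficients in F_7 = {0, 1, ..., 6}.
a · b ≡ 6 (mod f(x))

Multiply in F_7[x]: a(x)·b(x) = (6x + 1)·(6x + 5) = x^2 + x + 5. This has degree ≥ 2, so divide by f(x) over F_7: x^2 + x + 5 = (1)·(x^2 + x + 6) + (6). Hence a·b ≡ 6 (mod f). (F_7[x]/(f) is a field with 7^2 = 49 elements since f is irreducible of degree 2.)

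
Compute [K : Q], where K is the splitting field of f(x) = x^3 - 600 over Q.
[K : Q] = 6

The roots of x^3 - 600 are ∛600, ω∛600, ω^2∛600 where ω = e^(2πi/3) is a primitive cube root of unity, so K = Q(∛600, ω). Now [Q(∛600):Q] = 3 (since 600 is not a perfect cube, x^3 - 600 is irreducible) and [Q(ω):Q] = 2. Both 2 and 3 divide [K:Q], and [K:Q] ≤ 3·2 = 6, so [K:Q] = 6. (Equivalently: Q(∛600) ⊂ R but ω ∉ R, so [K : Q(∛600)] = 2.)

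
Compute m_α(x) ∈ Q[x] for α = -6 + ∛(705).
m_α(x) = x^3 + 18x^2 + 108x - 489

Set β = α + 6 = ∛(705), so β^3 = 705. Then (α + 6)^3 - 705 = 0, i.e. α is a root of g(x) = (x + 6)^3 - 705 = x^3 + 18x^2 + 108x - 489. Since g(x) = h(x + 6) where h(x) = x^3 - 705, and h is irreducible over Q (because 705 is not a perfect cube, so h has no rational root, and a monic cubic with no rational root is irreducible), g is also irreducible (irreducibility is preserved under the substitution x → x + 6). Hence m_α(x) = x^3 + 18x^2 + 108x - 489.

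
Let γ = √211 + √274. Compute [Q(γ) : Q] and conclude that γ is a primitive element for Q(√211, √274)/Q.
[Q(γ) : Q] = 4 (equivalently, Q(γ) = Q(√211, √274))

Obviously Q(γ) ⊆ Q(√211, √274), and [Q(√211, √274):Q] = 4 (since 211, 274 are distinct squarefree integers > 1 with 57814 not a perfect square). To show equality we compute the minimal polynomial of γ. From γ = √211 + √274: γ^2 = 211 + 2√(57814) + 274 = 485 + 2√(57814), so γ^2 - 485 = 2√(57814); squaring, (γ^2 - 485)^2 = 4·57814, i.e. γ^4 - 970γ^2 + 235225 - 231256 = 0, i.e. γ^4 - 970γ^2 + 3969 = 0. So γ is a root of x^4 - 970x^2 + 3969. This polynomial is irreducible over Q: it has no rational root (each ±√211 ± √274 is irrational), and any factorization into two quadratics over Q would force √(57814) ∈ Q (pairing opposite roots) or √211, √274 ∈ Q (other pairings), all impossible. Hence [Q(γ):Q] = 4 = [Q(√211, √274):Q], so Q(γ) = Q(√211, √274).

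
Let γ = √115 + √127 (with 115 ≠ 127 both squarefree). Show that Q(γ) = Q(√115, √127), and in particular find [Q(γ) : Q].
[Q(γ) : Q] = 4 (equivalently, Q(γ) = Q(√115, √127))

Obviously Q(γ) ⊆ Q(√115, √127), and [Q(√115, √127):Q] = 4 (since 115, 127 are distinct squarefree integers > 1 with 14605 not a perfect square). To show equality we compute the minimal polynomial of γ. From γ = √115 + √127: γ^2 = 115 + 2√(14605) + 127 = 242 + 2√(14605), so γ^2 - 242 = 2√(14605); squaring, (γ^2 - 242)^2 = 4·14605, i.e. γ^4 - 484γ^2 + 58564 - 58420 = 0, i.e. γ^4 - 484γ^2 + 144 = 0. So γ is a root of x^4 - 484x^2 + 144. This polynomial is irreducible over Q: it has no rational root (each ±√115 ± √127 is irrational), and any factorization into two quadratics over Q would force √(14605) ∈ Q (pairing opposite roots) or √115, √127 ∈ Q (other pairings), all impossible. Hence [Q(γ):Q] = 4 = [Q(√115, √127):Q], so Q(γ) = Q(√115, √127).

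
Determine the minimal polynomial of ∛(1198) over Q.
m_α(x) = x^3 - 1198

α satisfies α^3 = 1198, so x^3 - 1198 annihilates α. By the rational root test, a rational root p/q (in lowest terms) of x^3 - 1198 would satisfy p^3 = 1198 q^3, forcing q = 1 and p^3 = 1198; but 1198 is not a perfect cube, contradiction. A monic cubic over Q with no rational root is irreducible (any nontrivial factorization would include a linear factor). Hence x^3 - 1198 is the minimal polynomial of α, and in particular [Q(α):Q] = 3.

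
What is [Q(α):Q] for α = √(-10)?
[Q(α):Q] = 2

[Q(α):Q] equals the degree of the minimal polynomial of α. Here α^2 = -10 and x^2 + 10 is irreducible (d = -10 is squarefree, ≠ 1, hence not a square), so deg(m_α) = 2. Thus [Q(α):Q] = 2.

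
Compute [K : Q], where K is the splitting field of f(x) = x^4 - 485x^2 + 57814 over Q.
[K : Q] = 4

Solving the quadratic in x^2: x^2 = (485 ± √(485^2 - 4·57814))/2 = (485 ± √3969)/2 = (485 ± 63)/2, giving x^2 = 274 or x^2 = 211. So f(x) = (x^2 - 274)(x^2 - 211) and the roots of f are ±√274, ±√211. Hence the splitting field is K = Q(√274, √211). Since 274 and 211 are distinct squarefree integers > 1, their product 57814 is not a perfect square, so √211 ∉ Q(√274). By the tower law [K:Q] = [Q(√274,√211):Q(√274)] · [Q(√274):Q] = 2 · 2 = 4.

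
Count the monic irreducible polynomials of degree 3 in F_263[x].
There are 6063728 monic irreducible polynomials of degree 3 over F_263

Each element of F_{263^3} that lies in no proper subfield is a root of exactly one monic irreducible of degree 3 over F_263, and each such polynomial has 3 distinct roots in F_{263^3}. By Möbius inversion the count is N_263(3) = (1/3) Σ_{d|3} μ(3/d) · 263^d = (1/3)(μ(3)·263^1 + μ(1)·263^3) = 18191184/3 = 6063728.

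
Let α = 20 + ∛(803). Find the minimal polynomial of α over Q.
m_α(x) = x^3 - 60x^2 + 1200x - 8803

Set β = α - 20 = ∛(803), so β^3 = 803. Then (α - 20)^3 - 803 = 0, i.e. α is a root of g(x) = (x - 20)^3 - 803 = x^3 - 60x^2 + 1200x - 8803. Since g(x) = h(x - 20) where h(x) = x^3 - 803, and h is irreducible over Q (because 803 is not a perfect cube, so h has no rational root, and a monic cubic with no rational root is irreducible), g is also irreducible (irreducibility is preserved under the substitution x → x - 20). Hence m_α(x) = x^3 - 60x^2 + 1200x - 8803.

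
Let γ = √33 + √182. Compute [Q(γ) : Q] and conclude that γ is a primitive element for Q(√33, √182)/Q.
[Q(γ) : Q] = 4 (equivalently, Q(γ) = Q(√33, √182))

Obviously Q(γ) ⊆ Q(√33, √182), and [Q(√33, √182):Q] = 4 (since 33, 182 are distinct squarefree integers > 1 with 6006 not a perfect square). To show equality we compute the minimal polynomial of γ. From γ = √33 + √182: γ^2 = 33 + 2√(6006) + 182 = 215 + 2√(6006), so γ^2 - 215 = 2√(6006); squaring, (γ^2 - 215)^2 = 4·6006, i.e. γ^4 - 430γ^2 + 46225 - 24024 = 0, i.e. γ^4 - 430γ^2 + 22201 = 0. So γ is a root of x^4 - 430x^2 + 22201. This polynomial is irreducible over Q: it has no rational root (each ±√33 ± √182 is irrational), and any factorization into two quadratics over Q would force √(6006) ∈ Q (pairing opposite roots) or √33, √182 ∈ Q (other pairings), all impossible. Hence [Q(γ):Q] = 4 = [Q(√33, √182):Q], so Q(γ) = Q(√33, √182).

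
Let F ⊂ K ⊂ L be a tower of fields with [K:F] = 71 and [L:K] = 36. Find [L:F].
[L:F] = 2556

The tower law says that for any tower of field extensions F ⊂ K ⊂ L with finite degrees, [L:F] = [L:K] · [K:F]. Here this gives [L:F] = 36 · 71 = 2556.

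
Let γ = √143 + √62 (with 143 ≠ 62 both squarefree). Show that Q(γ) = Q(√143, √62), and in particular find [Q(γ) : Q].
[Q(γ) : Q] = 4 (equivalently, Q(γ) = Q(√143, √62))

Obviously Q(γ) ⊆ Q(√143, √62), and [Q(√143, √62):Q] = 4 (since 143, 62 are distinct squarefree integers > 1 with 8866 not a perfect square). To show equality we compute the minimal polynomial of γ. From γ = √143 + √62: γ^2 = 143 + 2√(8866) + 62 = 205 + 2√(8866), so γ^2 - 205 = 2√(8866); squaring, (γ^2 - 205)^2 = 4·8866, i.e. γ^4 - 410γ^2 + 42025 - 35464 = 0, i.e. γ^4 - 410γ^2 + 6561 = 0. So γ is a root of x^4 - 410x^2 + 6561. This polynomial is irreducible over Q: it has no rational root (each ±√143 ± √62 is irrational), and any factorization into two quadratics over Q would force √(8866) ∈ Q (pairing opposite roots) or √143, √62 ∈ Q (other pairings), all impossible. Hence [Q(γ):Q] = 4 = [Q(√143, √62):Q], so Q(γ) = Q(√143, √62).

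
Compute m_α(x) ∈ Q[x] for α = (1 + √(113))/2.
m_α(x) = x^2 - x - 28

From 2α - 1 = √(113), squaring gives (2α - 1)^2 = 113, i.e. 4α^2 - 4α + 1 = 113, so α^2 - α + (1 - 113)/4 = 0. Since 113 ≡ 1 (mod 4), (1 - 113)/4 = -28 ∈ Z. The polynomial x^2 - x - 28 has discriminant 1 - 4·(-28) = 113, which is not a perfect square in Q (d = 113 is squarefree and ≠ 1), so x^2 - x - 28 is irreducible over Q. It is the minimal polynomial of α.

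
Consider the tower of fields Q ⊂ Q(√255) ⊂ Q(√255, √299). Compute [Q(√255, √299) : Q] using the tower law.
[Q(√255, √299) : Q] = 4

[Q(√255):Q] = 2 (min poly x^2 - 255, irreducible since 255 is squarefree > 1). For the top step, suppose √299 ∈ Q(√255), say √299 = c + d√255 with c, d ∈ Q. Squaring: 299 = c^2 + 255d^2 + 2cd√255. Since √255 ∉ Q this forces 2cd = 0. If d = 0 then √299 = c ∈ Q, contradicting 299 squarefree > 1. If c = 0 then 299 = 255d^2, so 255·299 = (255d)^2 is a perfect square in Q — but 255·299 = 76245 is not a perfect square (since 255 and 299 are distinct squarefree integers). Contradiction. Hence √299 ∉ Q(√255), so x^2 - 299 stays irreducible over Q(√255) and [Q(√255, √299) : Q(√255)] = 2. By the tower law, [Q(√255, √299) : Q] = 2 · 2 = 4.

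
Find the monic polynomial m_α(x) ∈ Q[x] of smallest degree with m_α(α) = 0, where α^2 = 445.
m_α(x) = x^2 - 445

α satisfies α^2 - 445 = 0, so x^2 - 445 annihilates α. Since d = 445 is squarefree and ≠ 1, it is not a perfect square in Q, so x^2 - 445 has no rational root and is therefore irreducible over Q (a degree-2 polynomial over a field is irreducible iff it has no root). Hence m_α(x) = x^2 - 445.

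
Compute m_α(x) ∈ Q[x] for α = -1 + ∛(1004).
m_α(x) = x^3 + 3x^2 + 3x - 1003

Set β = α + 1 = ∛(1004), so β^3 = 1004. Then (α + 1)^3 - 1004 = 0, i.e. α is a root of g(x) = (x + 1)^3 - 1004 = x^3 + 3x^2 + 3x - 1003. Since g(x) = h(x + 1) where h(x) = x^3 - 1004, and h is irreducible over Q (because 1004 is not a perfect cube, so h has no rational root, and a monic cubic with no rational root is irreducible), g is also irreducible (irreducibility is preserved under the substitution x → x + 1). Hence m_α(x) = x^3 + 3x^2 + 3x - 1003.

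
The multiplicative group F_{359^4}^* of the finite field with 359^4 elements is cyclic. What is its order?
|F_{359^4}^*| = 16610312160

F_{359^4} has 359^4 = 16610312161 elements; its multiplicative group consists of all nonzero elements, so |F_{359^4}^*| = 16610312161 - 1 = 16610312160. (It is cyclic since any finite subgroup of the multiplicative group of a field is cyclic.)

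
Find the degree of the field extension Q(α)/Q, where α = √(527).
[Q(α):Q] = 2

[Q(α):Q] equals the degree of the minimal polynomial of α. Here α^2 = 527 and x^2 - 527 is irreducible (d = 527 is squarefree, ≠ 1, hence not a square), so deg(m_α) = 2. Thus [Q(α):Q] = 2.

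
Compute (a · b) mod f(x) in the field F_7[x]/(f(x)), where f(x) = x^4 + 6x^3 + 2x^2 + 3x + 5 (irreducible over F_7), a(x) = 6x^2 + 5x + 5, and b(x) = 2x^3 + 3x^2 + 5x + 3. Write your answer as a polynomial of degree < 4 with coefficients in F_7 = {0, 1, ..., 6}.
a · b ≡ x^3 + 5x^2 + 4 (mod f(x))

Multiply in F_7[x]: a(x)·b(x) = (6x^2 + 5x + 5)·(2x^3 + 3x^2 + 5x + 3) = 5x^5 + 6x^3 + 2x^2 + 5x + 1. This has degree ≥ 4, so divide by f(x) over F_7: 5x^5 + 6x^3 + 2x^2 + 5x + 1 = (5x + 5)·(x^4 + 6x^3 + 2x^2 + 3x + 5) + (x^3 + 5x^2 + 4). Hence a·b ≡ x^3 + 5x^2 + 4 (mod f). (F_7[x]/(f) is a field with 7^4 = 2401 elements since f is irreducible of degree 4.)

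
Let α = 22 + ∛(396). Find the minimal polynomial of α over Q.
m_α(x) = x^3 - 66x^2 + 1452x - 11044

Set β = α - 22 = ∛(396), so β^3 = 396. Then (α - 22)^3 - 396 = 0, i.e. α is a root of g(x) = (x - 22)^3 - 396 = x^3 - 66x^2 + 1452x - 11044. Since g(x) = h(x - 22) where h(x) = x^3 - 396, and h is irreducible over Q (because 396 is not a perfect cube, so h has no rational root, and a monic cubic with no rational root is irreducible), g is also irreducible (irreducibility is preserved under the substitution x → x - 22). Hence m_α(x) = x^3 - 66x^2 + 1452x - 11044.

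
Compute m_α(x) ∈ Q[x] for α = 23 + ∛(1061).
m_α(x) = x^3 - 69x^2 + 1587x - 13228

Set β = α - 23 = ∛(1061), so β^3 = 1061. Then (α - 23)^3 - 1061 = 0, i.e. α is a root of g(x) = (x - 23)^3 - 1061 = x^3 - 69x^2 + 1587x - 13228. Since g(x) = h(x - 23) where h(x) = x^3 - 1061, and h is irreducible over Q (because 1061 is not a perfect cube, so h has no rational root, and a monic cubic with no rational root is irreducible), g is also irreducible (irreducibility is preserved under the substitution x → x - 23). Hence m_α(x) = x^3 - 69x^2 + 1587x - 13228.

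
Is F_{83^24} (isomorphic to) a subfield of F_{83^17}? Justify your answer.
No: F_{83^24} is not a subfield of F_{83^17}

F_{p^m} embeds in F_{p^n} iff m | n. Here 24 ∤ 17 (since 17 = 0·24 + 17 with remainder 17 ≠ 0), so F_{83^24} is not a subfield of F_{83^17}. Equivalently: if it were, the tower law would give 24 = [F_{83^24}:F_83] dividing [F_{83^17}:F_83] = 17, contradiction.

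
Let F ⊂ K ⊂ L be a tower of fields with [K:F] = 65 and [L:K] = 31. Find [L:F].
[L:F] = 2015

The tower law says that for any tower of field extensions F ⊂ K ⊂ L with finite degrees, [L:F] = [L:K] · [K:F]. Here this gives [L:F] = 31 · 65 = 2015.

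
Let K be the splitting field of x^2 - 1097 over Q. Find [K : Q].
[K : Q] = 2

f(x) = x^2 - 1097 factors as (x - √1097)(x + √1097). The splitting field is K = Q(√1097). Since 1097 is squarefree and > 1, it is not a perfect square, so x^2 - 1097 is irreducible over Q and [Q(√1097) : Q] = 2. Hence [K : Q] = 2.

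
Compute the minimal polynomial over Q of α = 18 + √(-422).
m_α(x) = x^2 - 36x + 746

From α - 18 = √(-422), squaring gives (α - 18)^2 = -422, i.e. α^2 - 36α + 324 = -422, so α^2 - 36α + 746 = 0. The discriminant of x^2 - 36x + 746 is (-36)^2 - 4·(746) = 1296 - 2984 = -1688, and 4·(-422) is not a perfect square in Q since -422 is squarefree and ≠ 1. Hence x^2 - 36x + 746 is irreducible over Q and is the minimal polynomial of α.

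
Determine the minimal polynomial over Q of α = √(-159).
m_α(x) = x^2 + 159

α satisfies α^2 + 159 = 0, so x^2 + 159 annihilates α. Since d = -159 is squarefree and ≠ 1, it is not a perfect square in Q, so x^2 + 159 has no rational root and is therefore irreducible over Q (a degree-2 polynomial over a field is irreducible iff it has no root). Hence m_α(x) = x^2 + 159.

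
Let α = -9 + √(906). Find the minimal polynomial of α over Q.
m_α(x) = x^2 + 18x - 825

From α + 9 = √(906), squaring gives (α + 9)^2 = 906, i.e. α^2 + 18α + 81 = 906, so α^2 + 18α - 825 = 0. The discriminant of x^2 + 18x - 825 is (18)^2 - 4·(-825) = 324 + 3300 = 3624, and 4·(906) is not a perfect square in Q since 906 is squarefree and ≠ 1. Hence x^2 + 18x - 825 is irreducible over Q and is the minimal polynomial of α.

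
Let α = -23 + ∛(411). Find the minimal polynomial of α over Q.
m_α(x) = x^3 + 69x^2 + 1587x + 11756

Set β = α + 23 = ∛(411), so β^3 = 411. Then (α + 23)^3 - 411 = 0, i.e. α is a root of g(x) = (x + 23)^3 - 411 = x^3 + 69x^2 + 1587x + 11756. Since g(x) = h(x + 23) where h(x) = x^3 - 411, and h is irreducible over Q (because 411 is not a perfect cube, so h has no rational root, and a monic cubic with no rational root is irreducible), g is also irreducible (irreducibility is preserved under the substitution x → x + 23). Hence m_α(x) = x^3 + 69x^2 + 1587x + 11756.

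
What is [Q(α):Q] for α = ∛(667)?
[Q(α):Q] = 3

The minimal polynomial of α is x^3 - 667, irreducible over Q since 667 is not a perfect cube (so x^3 - 667 has no rational root). Hence [Q(α):Q] = deg(m_α) = 3.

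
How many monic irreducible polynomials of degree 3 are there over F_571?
There are 62056280 monic irreducible polynomials of degree 3 over F_571

Each element of F_{571^3} that lies in no proper subfield is a root of exactly one monic irreducible of degree 3 over F_571, and each such polynomial has 3 distinct roots in F_{571^3}. By Möbius inversion the count is N_571(3) = (1/3) Σ_{d|3} μ(3/d) · 571^d = (1/3)(μ(3)·571^1 + μ(1)·571^3) = 186168840/3 = 62056280.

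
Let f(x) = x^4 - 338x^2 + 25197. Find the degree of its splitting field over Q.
[K : Q] = 4

Solving the quadratic in x^2: x^2 = (338 ± √(338^2 - 4·25197))/2 = (338 ± √13456)/2 = (338 ± 116)/2, giving x^2 = 111 or x^2 = 227. So f(x) = (x^2 - 111)(x^2 - 227) and the roots of f are ±√111, ±√227. Hence the splitting field is K = Q(√111, √227). Since 111 and 227 are distinct squarefree integers > 1, their product 25197 is not a perfect square, so √227 ∉ Q(√111). By the tower law [K:Q] = [Q(√111,√227):Q(√111)] · [Q(√111):Q] = 2 · 2 = 4.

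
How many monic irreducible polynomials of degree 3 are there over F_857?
There are 209807312 monic irreducible polynomials of degree 3 over F_857

Each element of F_{857^3} that lies in no proper subfield is a root of exactly one monic irreducible of degree 3 over F_857, and each such polynomial has 3 distinct roots in F_{857^3}. By Möbius inversion the count is N_857(3) = (1/3) Σ_{d|3} μ(3/d) · 857^d = (1/3)(μ(3)·857^1 + μ(1)·857^3) = 629421936/3 = 209807312.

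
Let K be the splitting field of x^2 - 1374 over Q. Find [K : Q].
[K : Q] = 2

f(x) = x^2 - 1374 factors as (x - √1374)(x + √1374). The splitting field is K = Q(√1374). Since 1374 is squarefree and > 1, it is not a perfect square, so x^2 - 1374 is irreducible over Q and [Q(√1374) : Q] = 2. Hence [K : Q] = 2.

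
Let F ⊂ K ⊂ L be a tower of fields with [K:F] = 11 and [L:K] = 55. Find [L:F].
[L:F] = 605

The tower law says that for any tower of field extensions F ⊂ K ⊂ L with finite degrees, [L:F] = [L:K] · [K:F]. Here this gives [L:F] = 55 · 11 = 605.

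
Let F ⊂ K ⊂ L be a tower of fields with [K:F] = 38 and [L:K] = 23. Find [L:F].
[L:F] = 874

The tower law says that for any tower of field extensions F ⊂ K ⊂ L with finite degrees, [L:F] = [L:K] · [K:F]. Here this gives [L:F] = 23 · 38 = 874.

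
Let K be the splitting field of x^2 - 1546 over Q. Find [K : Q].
[K : Q] = 2

f(x) = x^2 - 1546 factors as (x - √1546)(x + √1546). The splitting field is K = Q(√1546). Since 1546 is squarefree and > 1, it is not a perfect square, so x^2 - 1546 is irreducible over Q and [Q(√1546) : Q] = 2. Hence [K : Q] = 2.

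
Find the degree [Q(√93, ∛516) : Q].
[Q(√93, ∛516) : Q] = 6

Let L = Q(√93, ∛516). Since Q(√93) ⊂ L and [Q(√93):Q] = 2, the tower law gives 2 | [L:Q]. Likewise Q(∛516) ⊂ L with [Q(∛516):Q] = 3 (because 516 is not a perfect cube), so 3 | [L:Q]. As gcd(2,3) = 1, [L:Q] is divisible by 6. Conversely L is generated over Q by √93 and ∛516, so [L:Q] ≤ 2·3 = 6. Therefore [Q(√93, ∛516) : Q] = 6.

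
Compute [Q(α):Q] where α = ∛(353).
[Q(α):Q] = 3

The minimal polynomial of α is x^3 - 353, irreducible over Q since 353 is not a perfect cube (so x^3 - 353 has no rational root). Hence [Q(α):Q] = deg(m_α) = 3.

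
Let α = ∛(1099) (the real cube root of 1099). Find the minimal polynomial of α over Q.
m_α(x) = x^3 - 1099

α satisfies α^3 = 1099, so x^3 - 1099 annihilates α. By the rational root test, a rational root p/q (in lowest terms) of x^3 - 1099 would satisfy p^3 = 1099 q^3, forcing q = 1 and p^3 = 1099; but 1099 is not a perfect cube, contradiction. A monic cubic over Q with no rational root is irreducible (any nontrivial factorization would include a linear factor). Hence x^3 - 1099 is the minimal polynomial of α, and in particular [Q(α):Q] = 3.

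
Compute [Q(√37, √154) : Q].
[Q(√37, √154) : Q] = 4

[Q(√37):Q] = 2 (min poly x^2 - 37, irreducible since 37 is squarefree > 1). For the top step, suppose √154 ∈ Q(√37), say √154 = c + d√37 with c, d ∈ Q. Squaring: 154 = c^2 + 37d^2 + 2cd√37. Since √37 ∉ Q this forces 2cd = 0. If d = 0 then √154 = c ∈ Q, contradicting 154 squarefree > 1. If c = 0 then 154 = 37d^2, so 37·154 = (37d)^2 is a perfect square in Q — but 37·154 = 5698 is not a perfect square (since 37 and 154 are distinct squarefree integers). Contradiction. Hence √154 ∉ Q(√37), so x^2 - 154 stays irreducible over Q(√37) and [Q(√37, √154) : Q(√37)] = 2. By the tower law, [Q(√37, √154) : Q] = 2 · 2 = 4.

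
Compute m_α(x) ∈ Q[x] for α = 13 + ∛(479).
m_α(x) = x^3 - 39x^2 + 507x - 2676

Set β = α - 13 = ∛(479), so β^3 = 479. Then (α - 13)^3 - 479 = 0, i.e. α is a root of g(x) = (x - 13)^3 - 479 = x^3 - 39x^2 + 507x - 2676. Since g(x) = h(x - 13) where h(x) = x^3 - 479, and h is irreducible over Q (because 479 is not a perfect cube, so h has no rational root, and a monic cubic with no rational root is irreducible), g is also irreducible (irreducibility is preserved under the substitution x → x - 13). Hence m_α(x) = x^3 - 39x^2 + 507x - 2676.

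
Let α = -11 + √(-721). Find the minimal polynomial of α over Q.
m_α(x) = x^2 + 22x + 842

From α + 11 = √(-721), squaring gives (α + 11)^2 = -721, i.e. α^2 + 22α + 121 = -721, so α^2 + 22α + 842 = 0. The discriminant of x^2 + 22x + 842 is (22)^2 - 4·(842) = 484 - 3368 = -2884, and 4·(-721) is not a perfect square in Q since -721 is squarefree and ≠ 1. Hence x^2 + 22x + 842 is irreducible over Q and is the minimal polynomial of α.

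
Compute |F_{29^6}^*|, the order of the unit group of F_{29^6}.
|F_{29^6}^*| = 594823320

F_{29^6} has 29^6 = 594823321 elements; its multiplicative group consists of all nonzero elements, so |F_{29^6}^*| = 594823321 - 1 = 594823320. (It is cyclic since any finite subgroup of the multiplicative group of a field is cyclic.)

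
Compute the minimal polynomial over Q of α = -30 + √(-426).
m_α(x) = x^2 + 60x + 1326

From α + 30 = √(-426), squaring gives (α + 30)^2 = -426, i.e. α^2 + 60α + 900 = -426, so α^2 + 60α + 1326 = 0. The discriminant of x^2 + 60x + 1326 is (60)^2 - 4·(1326) = 3600 - 5304 = -1704, and 4·(-426) is not a perfect square in Q since -426 is squarefree and ≠ 1. Hence x^2 + 60x + 1326 is irreducible over Q and is the minimal polynomial of α.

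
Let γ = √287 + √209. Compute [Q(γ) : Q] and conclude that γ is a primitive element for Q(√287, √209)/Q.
[Q(γ) : Q] = 4 (equivalently, Q(γ) = Q(√287, √209))

Obviously Q(γ) ⊆ Q(√287, √209), and [Q(√287, √209):Q] = 4 (since 287, 209 are distinct squarefree integers > 1 with 59983 not a perfect square). To show equality we compute the minimal polynomial of γ. From γ = √287 + √209: γ^2 = 287 + 2√(59983) + 209 = 496 + 2√(59983), so γ^2 - 496 = 2√(59983); squaring, (γ^2 - 496)^2 = 4·59983, i.e. γ^4 - 992γ^2 + 246016 - 239932 = 0, i.e. γ^4 - 992γ^2 + 6084 = 0. So γ is a root of x^4 - 992x^2 + 6084. This polynomial is irreducible over Q: it has no rational root (each ±√287 ± √209 is irrational), and any factorization into two quadratics over Q would force √(59983) ∈ Q (pairing opposite roots) or √287, √209 ∈ Q (other pairings), all impossible. Hence [Q(γ):Q] = 4 = [Q(√287, √209):Q], so Q(γ) = Q(√287, √209).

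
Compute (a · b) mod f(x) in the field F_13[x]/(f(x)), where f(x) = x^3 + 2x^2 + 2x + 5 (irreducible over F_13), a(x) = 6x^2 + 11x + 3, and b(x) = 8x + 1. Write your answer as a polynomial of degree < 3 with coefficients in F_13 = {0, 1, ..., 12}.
a · b ≡ 11x^2 + 4x + 10 (mod f(x))

Multiply in F_13[x]: a(x)·b(x) = (6x^2 + 11x + 3)·(8x + 1) = 9x^3 + 3x^2 + 9x + 3. This has degree ≥ 3, so divide by f(x) over F_13: 9x^3 + 3x^2 + 9x + 3 = (9)·(x^3 + 2x^2 + 2x + 5) + (11x^2 + 4x + 10). Hence a·b ≡ 11x^2 + 4x + 10 (mod f). (F_13[x]/(f) is a field with 13^3 = 2197 elements since f is irreducible of degree 3.)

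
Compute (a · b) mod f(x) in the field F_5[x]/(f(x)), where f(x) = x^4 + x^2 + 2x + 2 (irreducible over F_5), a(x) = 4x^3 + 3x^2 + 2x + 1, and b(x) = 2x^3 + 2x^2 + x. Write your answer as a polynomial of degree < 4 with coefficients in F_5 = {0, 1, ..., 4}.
a · b ≡ 4x^3 + 4x^2 + x + 3 (mod f(x))

Multiply in F_5[x]: a(x)·b(x) = (4x^3 + 3x^2 + 2x + 1)·(2x^3 + 2x^2 + x) = 3x^6 + 4x^5 + 4x^4 + 4x^3 + 4x^2 + x. This has degree ≥ 4, so divide by f(x) over F_5: 3x^6 + 4x^5 + 4x^4 + 4x^3 + 4x^2 + x = (3x^2 + 4x + 1)·(x^4 + x^2 + 2x + 2) + (4x^3 + 4x^2 + x + 3). Hence a·b ≡ 4x^3 + 4x^2 + x + 3 (mod f). (F_5[x]/(f) is a field with 5^4 = 625 elements since f is irreducible of degree 4.)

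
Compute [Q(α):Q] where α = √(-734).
[Q(α):Q] = 2

[Q(α):Q] equals the degree of the minimal polynomial of α. Here α^2 = -734 and x^2 + 734 is irreducible (d = -734 is squarefree, ≠ 1, hence not a square), so deg(m_α) = 2. Thus [Q(α):Q] = 2.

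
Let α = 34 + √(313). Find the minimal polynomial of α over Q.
m_α(x) = x^2 - 68x + 843

From α - 34 = √(313), squaring gives (α - 34)^2 = 313, i.e. α^2 - 68α + 1156 = 313, so α^2 - 68α + 843 = 0. The discriminant of x^2 - 68x + 843 is (-68)^2 - 4·(843) = 4624 - 3372 = 1252, and 4·(313) is not a perfect square in Q since 313 is squarefree and ≠ 1. Hence x^2 - 68x + 843 is irreducible over Q and is the minimal polynomial of α.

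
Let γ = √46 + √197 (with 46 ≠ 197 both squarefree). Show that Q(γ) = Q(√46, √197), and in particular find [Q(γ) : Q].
[Q(γ) : Q] = 4 (equivalently, Q(γ) = Q(√46, √197))

Obviously Q(γ) ⊆ Q(√46, √197), and [Q(√46, √197):Q] = 4 (since 46, 197 are distinct squarefree integers > 1 with 9062 not a perfect square). To show equality we compute the minimal polynomial of γ. From γ = √46 + √197: γ^2 = 46 + 2√(9062) + 197 = 243 + 2√(9062), so γ^2 - 243 = 2√(9062); squaring, (γ^2 - 243)^2 = 4·9062, i.e. γ^4 - 486γ^2 + 59049 - 36248 = 0, i.e. γ^4 - 486γ^2 + 22801 = 0. So γ is a root of x^4 - 486x^2 + 22801. This polynomial is irreducible over Q: it has no rational root (each ±√46 ± √197 is irrational), and any factorization into two quadratics over Q would force √(9062) ∈ Q (pairing opposite roots) or √46, √197 ∈ Q (other pairings), all impossible. Hence [Q(γ):Q] = 4 = [Q(√46, √197):Q], so Q(γ) = Q(√46, √197).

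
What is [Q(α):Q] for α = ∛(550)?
[Q(α):Q] = 3

The minimal polynomial of α is x^3 - 550, irreducible over Q since 550 is not a perfect cube (so x^3 - 550 has no rational root). Hence [Q(α):Q] = deg(m_α) = 3.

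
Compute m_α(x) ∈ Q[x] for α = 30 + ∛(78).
m_α(x) = x^3 - 90x^2 + 2700x - 27078

Set β = α - 30 = ∛(78), so β^3 = 78. Then (α - 30)^3 - 78 = 0, i.e. α is a root of g(x) = (x - 30)^3 - 78 = x^3 - 90x^2 + 2700x - 27078. Since g(x) = h(x - 30) where h(x) = x^3 - 78, and h is irreducible over Q (because 78 is not a perfect cube, so h has no rational root, and a monic cubic with no rational root is irreducible), g is also irreducible (irreducibility is preserved under the substitution x → x - 30). Hence m_α(x) = x^3 - 90x^2 + 2700x - 27078.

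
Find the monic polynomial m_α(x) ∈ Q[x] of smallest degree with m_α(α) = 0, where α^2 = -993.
m_α(x) = x^2 + 993

α satisfies α^2 + 993 = 0, so x^2 + 993 annihilates α. Since d = -993 is squarefree and ≠ 1, it is not a perfect square in Q, so x^2 + 993 has no rational root and is therefore irreducible over Q (a degree-2 polynomial over a field is irreducible iff it has no root). Hence m_α(x) = x^2 + 993.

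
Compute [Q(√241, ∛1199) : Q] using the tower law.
[Q(√241, ∛1199) : Q] = 6

Let L = Q(√241, ∛1199). Since Q(√241) ⊂ L and [Q(√241):Q] = 2, the tower law gives 2 | [L:Q]. Likewise Q(∛1199) ⊂ L with [Q(∛1199):Q] = 3 (because 1199 is not a perfect cube), so 3 | [L:Q]. As gcd(2,3) = 1, [L:Q] is divisible by 6. Conversely L is generated over Q by √241 and ∛1199, so [L:Q] ≤ 2·3 = 6. Therefore [Q(√241, ∛1199) : Q] = 6.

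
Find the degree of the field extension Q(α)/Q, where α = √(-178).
[Q(α):Q] = 2

[Q(α):Q] equals the degree of the minimal polynomial of α. Here α^2 = -178 and x^2 + 178 is irreducible (d = -178 is squarefree, ≠ 1, hence not a square), so deg(m_α) = 2. Thus [Q(α):Q] = 2.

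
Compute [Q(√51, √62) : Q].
[Q(√51, √62) : Q] = 4

[Q(√51):Q] = 2 (min poly x^2 - 51, irreducible since 51 is squarefree > 1). For the top step, suppose √62 ∈ Q(√51), say √62 = c + d√51 with c, d ∈ Q. Squaring: 62 = c^2 + 51d^2 + 2cd√51. Since √51 ∉ Q this forces 2cd = 0. If d = 0 then √62 = c ∈ Q, contradicting 62 squarefree > 1. If c = 0 then 62 = 51d^2, so 51·62 = (51d)^2 is a perfect square in Q — but 51·62 = 3162 is not a perfect square (since 51 and 62 are distinct squarefree integers). Contradiction. Hence √62 ∉ Q(√51), so x^2 - 62 stays irreducible over Q(√51) and [Q(√51, √62) : Q(√51)] = 2. By the tower law, [Q(√51, √62) : Q] = 2 · 2 = 4.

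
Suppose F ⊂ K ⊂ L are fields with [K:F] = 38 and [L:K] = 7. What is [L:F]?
[L:F] = 266

The tower law says that for any tower of field extensions F ⊂ K ⊂ L with finite degrees, [L:F] = [L:K] · [K:F]. Here this gives [L:F] = 7 · 38 = 266.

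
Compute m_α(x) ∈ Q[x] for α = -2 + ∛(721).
m_α(x) = x^3 + 6x^2 + 12x - 713

Set β = α + 2 = ∛(721), so β^3 = 721. Then (α + 2)^3 - 721 = 0, i.e. α is a root of g(x) = (x + 2)^3 - 721 = x^3 + 6x^2 + 12x - 713. Since g(x) = h(x + 2) where h(x) = x^3 - 721, and h is irreducible over Q (because 721 is not a perfect cube, so h has no rational root, and a monic cubic with no rational root is irreducible), g is also irreducible (irreducibility is preserved under the substitution x → x + 2). Hence m_α(x) = x^3 + 6x^2 + 12x - 713.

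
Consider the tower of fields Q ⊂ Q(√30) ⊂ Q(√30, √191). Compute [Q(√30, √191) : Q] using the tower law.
[Q(√30, √191) : Q] = 4

[Q(√30):Q] = 2 (min poly x^2 - 30, irreducible since 30 is squarefree > 1). For the top step, suppose √191 ∈ Q(√30), say √191 = c + d√30 with c, d ∈ Q. Squaring: 191 = c^2 + 30d^2 + 2cd√30. Since √30 ∉ Q this forces 2cd = 0. If d = 0 then √191 = c ∈ Q, contradicting 191 squarefree > 1. If c = 0 then 191 = 30d^2, so 30·191 = (30d)^2 is a perfect square in Q — but 30·191 = 5730 is not a perfect square (since 30 and 191 are distinct squarefree integers). Contradiction. Hence √191 ∉ Q(√30), so x^2 - 191 stays irreducible over Q(√30) and [Q(√30, √191) : Q(√30)] = 2. By the tower law, [Q(√30, √191) : Q] = 2 · 2 = 4.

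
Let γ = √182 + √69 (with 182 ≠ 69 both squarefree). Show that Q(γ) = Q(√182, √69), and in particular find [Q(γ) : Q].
[Q(γ) : Q] = 4 (equivalently, Q(γ) = Q(√182, √69))

Obviously Q(γ) ⊆ Q(√182, √69), and [Q(√182, √69):Q] = 4 (since 182, 69 are distinct squarefree integers > 1 with 12558 not a perfect square). To show equality we compute the minimal polynomial of γ. From γ = √182 + √69: γ^2 = 182 + 2√(12558) + 69 = 251 + 2√(12558), so γ^2 - 251 = 2√(12558); squaring, (γ^2 - 251)^2 = 4·12558, i.e. γ^4 - 502γ^2 + 63001 - 50232 = 0, i.e. γ^4 - 502γ^2 + 12769 = 0. So γ is a root of x^4 - 502x^2 + 12769. This polynomial is irreducible over Q: it has no rational root (each ±√182 ± √69 is irrational), and any factorization into two quadratics over Q would force √(12558) ∈ Q (pairing opposite roots) or √182, √69 ∈ Q (other pairings), all impossible. Hence [Q(γ):Q] = 4 = [Q(√182, √69):Q], so Q(γ) = Q(√182, √69).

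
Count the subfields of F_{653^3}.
F_{653^3} has 2 subfields

The subfields of F_{p^n} are exactly the fields F_{p^d} for d | n (each is the fixed field of the unique index-d subgroup of Gal(F_{p^n}/F_p) ≅ Z/nZ). The divisors of n = 3 are {1, 3}, giving 2 subfields: F_{653^1}, F_{653^3}.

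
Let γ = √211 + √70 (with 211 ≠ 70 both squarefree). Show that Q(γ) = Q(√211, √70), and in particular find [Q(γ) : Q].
[Q(γ) : Q] = 4 (equivalently, Q(γ) = Q(√211, √70))

Obviously Q(γ) ⊆ Q(√211, √70), and [Q(√211, √70):Q] = 4 (since 211, 70 are distinct squarefree integers > 1 with 14770 not a perfect square). To show equality we compute the minimal polynomial of γ. From γ = √211 + √70: γ^2 = 211 + 2√(14770) + 70 = 281 + 2√(14770), so γ^2 - 281 = 2√(14770); squaring, (γ^2 - 281)^2 = 4·14770, i.e. γ^4 - 562γ^2 + 78961 - 59080 = 0, i.e. γ^4 - 562γ^2 + 19881 = 0. So γ is a root of x^4 - 562x^2 + 19881. This polynomial is irreducible over Q: it has no rational root (each ±√211 ± √70 is irrational), and any factorization into two quadratics over Q would force √(14770) ∈ Q (pairing opposite roots) or √211, √70 ∈ Q (other pairings), all impossible. Hence [Q(γ):Q] = 4 = [Q(√211, √70):Q], so Q(γ) = Q(√211, √70).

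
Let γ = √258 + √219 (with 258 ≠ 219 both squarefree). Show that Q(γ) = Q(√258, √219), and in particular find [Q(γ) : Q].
[Q(γ) : Q] = 4 (equivalently, Q(γ) = Q(√258, √219))

Obviously Q(γ) ⊆ Q(√258, √219), and [Q(√258, √219):Q] = 4 (since 258, 219 are distinct squarefree integers > 1 with 56502 not a perfect square). To show equality we compute the minimal polynomial of γ. From γ = √258 + √219: γ^2 = 258 + 2√(56502) + 219 = 477 + 2√(56502), so γ^2 - 477 = 2√(56502); squaring, (γ^2 - 477)^2 = 4·56502, i.e. γ^4 - 954γ^2 + 227529 - 226008 = 0, i.e. γ^4 - 954γ^2 + 1521 = 0. So γ is a root of x^4 - 954x^2 + 1521. This polynomial is irreducible over Q: it has no rational root (each ±√258 ± √219 is irrational), and any factorization into two quadratics over Q would force √(56502) ∈ Q (pairing opposite roots) or √258, √219 ∈ Q (other pairings), all impossible. Hence [Q(γ):Q] = 4 = [Q(√258, √219):Q], so Q(γ) = Q(√258, √219).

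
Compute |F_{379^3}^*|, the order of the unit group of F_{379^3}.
|F_{379^3}^*| = 54439938

F_{379^3} has 379^3 = 54439939 elements; its multiplicative group consists of all nonzero elements, so |F_{379^3}^*| = 54439939 - 1 = 54439938. (It is cyclic since any finite subgroup of the multiplicative group of a field is cyclic.)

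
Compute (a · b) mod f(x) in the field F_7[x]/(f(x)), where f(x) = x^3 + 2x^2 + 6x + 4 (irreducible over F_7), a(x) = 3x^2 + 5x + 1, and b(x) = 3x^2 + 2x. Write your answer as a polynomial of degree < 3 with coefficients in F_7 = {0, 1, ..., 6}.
a · b ≡ 2x^2 + 4x + 2 (mod f(x))

Multiply in F_7[x]: a(x)·b(x) = (3x^2 + 5x + 1)·(3x^2 + 2x) = 2x^4 + 6x^2 + 2x. This has degree ≥ 3, so divide by f(x) over F_7: 2x^4 + 6x^2 + 2x = (2x + 3)·(x^3 + 2x^2 + 6x + 4) + (2x^2 + 4x + 2). Hence a·b ≡ 2x^2 + 4x + 2 (mod f). (F_7[x]/(f) is a field with 7^3 = 343 elements since f is irreducible of degree 3.)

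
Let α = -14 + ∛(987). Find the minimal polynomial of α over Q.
m_α(x) = x^3 + 42x^2 + 588x + 1757

Set β = α + 14 = ∛(987), so β^3 = 987. Then (α + 14)^3 - 987 = 0, i.e. α is a root of g(x) = (x + 14)^3 - 987 = x^3 + 42x^2 + 588x + 1757. Since g(x) = h(x + 14) where h(x) = x^3 - 987, and h is irreducible over Q (because 987 is not a perfect cube, so h has no rational root, and a monic cubic with no rational root is irreducible), g is also irreducible (irreducibility is preserved under the substitution x → x + 14). Hence m_α(x) = x^3 + 42x^2 + 588x + 1757.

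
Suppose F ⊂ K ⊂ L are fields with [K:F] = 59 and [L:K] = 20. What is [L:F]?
[L:F] = 1180

The tower law says that for any tower of field extensions F ⊂ K ⊂ L with finite degrees, [L:F] = [L:K] · [K:F]. Here this gives [L:F] = 20 · 59 = 1180.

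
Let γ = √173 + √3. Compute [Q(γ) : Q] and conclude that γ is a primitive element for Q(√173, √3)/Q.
[Q(γ) : Q] = 4 (equivalently, Q(γ) = Q(√173, √3))

Obviously Q(γ) ⊆ Q(√173, √3), and [Q(√173, √3):Q] = 4 (since 173, 3 are distinct squarefree integers > 1 with 519 not a perfect square). To show equality we compute the minimal polynomial of γ. From γ = √173 + √3: γ^2 = 173 + 2√(519) + 3 = 176 + 2√(519), so γ^2 - 176 = 2√(519); squaring, (γ^2 - 176)^2 = 4·519, i.e. γ^4 - 352γ^2 + 30976 - 2076 = 0, i.e. γ^4 - 352γ^2 + 28900 = 0. So γ is a root of x^4 - 352x^2 + 28900. This polynomial is irreducible over Q: it has no rational root (each ±√173 ± √3 is irrational), and any factorization into two quadratics over Q would force √(519) ∈ Q (pairing opposite roots) or √173, √3 ∈ Q (other pairings), all impossible. Hence [Q(γ):Q] = 4 = [Q(√173, √3):Q], so Q(γ) = Q(√173, √3).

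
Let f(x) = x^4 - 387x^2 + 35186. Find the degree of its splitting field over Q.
[K : Q] = 4

Solving the quadratic in x^2: x^2 = (387 ± √(387^2 - 4·35186))/2 = (387 ± √9025)/2 = (387 ± 95)/2, giving x^2 = 146 or x^2 = 241. So f(x) = (x^2 - 146)(x^2 - 241) and the roots of f are ±√146, ±√241. Hence the splitting field is K = Q(√146, √241). Since 146 and 241 are distinct squarefree integers > 1, their product 35186 is not a perfect square, so √241 ∉ Q(√146). By the tower law [K:Q] = [Q(√146,√241):Q(√146)] · [Q(√146):Q] = 2 · 2 = 4.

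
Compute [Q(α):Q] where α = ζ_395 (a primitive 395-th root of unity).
[Q(α):Q] = 312

The minimal polynomial of ζ_395 over Q is the 395-th cyclotomic polynomial Φ_395(x), which is irreducible over Q and has degree φ(395) = 312. Hence [Q(α):Q] = φ(395) = 312.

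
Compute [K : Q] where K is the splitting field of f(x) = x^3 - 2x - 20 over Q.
[K : Q] = 6

By the rational root test, any rational root of the monic integer polynomial f(x) = x^3 - 2x - 20 must be an integer dividing the constant term -20, i.e. one of ±{1, 2, 4, 5, 10, 20}. Evaluating: f(1) = -21, f(-1) = -19, f(2) = -16, f(-2) = -24, f(4) = 36, f(-4) = -76, f(5) = 95, f(-5) = -135, f(10) = 960, f(-10) = -1000, f(20) = 7940, f(-20) = -7980; none is 0, so f has no rational root and is therefore irreducible over Q (a cubic with no linear factor over a field is irreducible). For an irreducible cubic, the Galois group is A_3 or S_3 according as the discriminant disc(f) = -4a^3 - 27b^2 = -4·(-2)^3 - 27·(-20)^2 = -10768 is or is not a square in Q. Here disc(f) = -10768 is not a perfect square in Q, so the Galois group of f over Q is not contained in A_3 and must be all of S_3. The splitting field has degree |S_3| = 6 over Q, so [K : Q] = 6.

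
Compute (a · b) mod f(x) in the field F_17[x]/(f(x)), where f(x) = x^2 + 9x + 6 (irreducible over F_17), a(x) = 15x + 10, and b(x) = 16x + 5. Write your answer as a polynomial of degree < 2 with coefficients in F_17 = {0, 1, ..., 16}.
a · b ≡ 13x + 4 (mod f(x))

Multiply in F_17[x]: a(x)·b(x) = (15x + 10)·(16x + 5) = 2x^2 + 14x + 16. This has degree ≥ 2, so divide by f(x) over F_17: 2x^2 + 14x + 16 = (2)·(x^2 + 9x + 6) + (13x + 4). Hence a·b ≡ 13x + 4 (mod f). (F_17[x]/(f) is a field with 17^2 = 289 elements since f is irreducible of degree 2.)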